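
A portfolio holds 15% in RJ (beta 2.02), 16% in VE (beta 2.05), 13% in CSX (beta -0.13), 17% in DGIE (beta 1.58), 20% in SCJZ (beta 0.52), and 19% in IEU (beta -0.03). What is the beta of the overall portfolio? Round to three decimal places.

β_P = Σ w_i β_i = 0.15×2.02 + 0.16×2.05 + 0.13×-0.13 + 0.17×1.58 + 0.20×0.52 + 0.19×-0.03 = 0.9810

0.981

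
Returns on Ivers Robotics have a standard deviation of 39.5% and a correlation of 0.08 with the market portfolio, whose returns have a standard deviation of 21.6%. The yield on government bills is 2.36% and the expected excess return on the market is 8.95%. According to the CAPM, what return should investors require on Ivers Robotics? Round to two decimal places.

β = ρ × σ_i / σ_m = 0.08 × 39.5% / 21.6% = 0.1463
E(R) = 2.36% + 0.1463 × 8.95% = 3.67%

3.67%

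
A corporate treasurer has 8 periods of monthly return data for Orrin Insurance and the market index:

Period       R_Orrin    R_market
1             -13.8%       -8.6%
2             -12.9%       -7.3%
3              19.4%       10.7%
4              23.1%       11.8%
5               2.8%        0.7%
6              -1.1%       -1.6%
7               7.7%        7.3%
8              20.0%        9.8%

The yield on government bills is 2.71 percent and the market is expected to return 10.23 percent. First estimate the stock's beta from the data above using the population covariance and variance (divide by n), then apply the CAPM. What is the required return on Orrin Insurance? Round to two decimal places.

15.88%

Mean R_i = (-13.8 − 12.9 + 19.4 + 23.1 + 2.8 − 1.1 + 7.7 + 20.0) / 8 = 5.6500%
Mean R_m = (-8.6 − 7.3 + 10.7 + 11.8 + 0.7 − 1.6 + 7.3 + 9.8) / 8 = 2.8500%
Σ(R_i − R̄_i)(R_m − R̄_m) = 820.1200  ⇒  Cov = 820.1200 / 8 = 102.5150
Σ(R_m − R̄_m)² = 468.3800  ⇒  Var(R_m) = 468.3800 / 8 = 58.5475
β = Cov / Var(R_m) = 102.5150 / 58.5475 = 1.7510
MRP = 10.23% − 2.71% = 7.52%
E(R) = R_f + β × MRP = 2.71% + 1.7510 × 7.52% = 15.88%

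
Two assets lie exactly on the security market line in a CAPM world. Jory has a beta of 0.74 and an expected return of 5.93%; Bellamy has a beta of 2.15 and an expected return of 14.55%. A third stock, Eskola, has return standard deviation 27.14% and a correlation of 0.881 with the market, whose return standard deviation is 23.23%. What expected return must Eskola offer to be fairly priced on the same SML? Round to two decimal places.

MRP = (14.55% − 5.93%) / (2.15 − 0.74) = 6.1135%
R_f = 5.93% − 0.74 × 6.1135% = 1.4060%
β_Eskola = ρ·σ_i/σ_m = 0.881 × 27.14 / 23.23 = 1.0293
E(R_Eskola) = R_f + β × MRP = 1.4060% + 1.0293 × 6.1135% = 7.70%

7.70%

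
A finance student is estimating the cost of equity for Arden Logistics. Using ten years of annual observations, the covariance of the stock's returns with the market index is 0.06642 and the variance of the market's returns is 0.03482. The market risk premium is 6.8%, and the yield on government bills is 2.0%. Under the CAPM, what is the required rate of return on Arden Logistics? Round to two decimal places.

14.97%

β = Cov(R_i, R_m) / Var(R_m) = 0.06642 / 0.03482 = 1.9075
E(R) = R_f + β × MRP = 2.0% + 1.9075 × 6.8% = 14.97%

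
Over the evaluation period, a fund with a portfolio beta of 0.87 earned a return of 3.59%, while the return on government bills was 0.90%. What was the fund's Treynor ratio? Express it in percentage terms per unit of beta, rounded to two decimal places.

3.09%

Treynor = (R_P − R_f) / β_P = (3.59% − 0.90%) / 0.8700 = 2.69% / 0.8700 = 3.09%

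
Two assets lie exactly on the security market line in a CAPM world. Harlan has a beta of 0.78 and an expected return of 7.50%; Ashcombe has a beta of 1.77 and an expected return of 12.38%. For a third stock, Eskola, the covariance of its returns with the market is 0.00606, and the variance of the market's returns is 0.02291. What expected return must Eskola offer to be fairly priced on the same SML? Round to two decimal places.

MRP = (12.38% − 7.50%) / (1.77 − 0.78) = 4.9293%
R_f = 7.50% − 0.78 × 4.9293% = 3.6551%
β_Eskola = Cov / Var(R_m) = 0.00606 / 0.02291 = 0.2645
E(R_Eskola) = R_f + β × MRP = 3.6551% + 0.2645 × 4.9293% = 4.96%

4.96%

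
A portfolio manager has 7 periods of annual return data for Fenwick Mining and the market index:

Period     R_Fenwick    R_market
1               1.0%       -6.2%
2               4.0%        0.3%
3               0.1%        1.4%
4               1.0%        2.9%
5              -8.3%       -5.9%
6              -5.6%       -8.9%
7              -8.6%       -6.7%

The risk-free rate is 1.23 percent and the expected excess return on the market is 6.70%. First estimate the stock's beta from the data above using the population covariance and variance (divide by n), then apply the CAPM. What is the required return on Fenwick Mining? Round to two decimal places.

Mean R_i = (1.0 + 4.0 + 0.1 + 1.0 − 8.3 − 5.6 − 8.6) / 7 = -2.3429%
Mean R_m = (-6.2 + 0.3 + 1.4 + 2.9 − 5.9 − 8.9 − 6.7) / 7 = -3.3000%
Σ(R_i − R̄_i)(R_m − R̄_m) = 100.3500  ⇒  Cov = 100.3500 / 7 = 14.3357
Σ(R_m − R̄_m)² = 131.5800  ⇒  Var(R_m) = 131.5800 / 7 = 18.7971
β = Cov / Var(R_m) = 14.3357 / 18.7971 = 0.7627
E(R) = R_f + β × MRP = 1.23% + 0.7627 × 6.70% = 6.34%

6.34%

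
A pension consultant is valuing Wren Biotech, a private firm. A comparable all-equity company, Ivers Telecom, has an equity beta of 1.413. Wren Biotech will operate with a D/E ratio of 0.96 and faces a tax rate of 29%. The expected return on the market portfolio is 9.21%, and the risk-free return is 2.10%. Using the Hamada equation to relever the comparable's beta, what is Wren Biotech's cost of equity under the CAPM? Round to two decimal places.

18.99%

β_L = β_U × [1 + (1 − t)(D/E)] = 1.413 × [1 + (1 − 0.29) × 0.96]
    = 1.413 × [1 + 0.71 × 0.96] = 1.413 × 1.6816 = 2.3761
MRP = 9.21% − 2.10% = 7.11%
E(R) = R_f + β_L × MRP = 2.10% + 2.3761 × 7.11% = 18.99%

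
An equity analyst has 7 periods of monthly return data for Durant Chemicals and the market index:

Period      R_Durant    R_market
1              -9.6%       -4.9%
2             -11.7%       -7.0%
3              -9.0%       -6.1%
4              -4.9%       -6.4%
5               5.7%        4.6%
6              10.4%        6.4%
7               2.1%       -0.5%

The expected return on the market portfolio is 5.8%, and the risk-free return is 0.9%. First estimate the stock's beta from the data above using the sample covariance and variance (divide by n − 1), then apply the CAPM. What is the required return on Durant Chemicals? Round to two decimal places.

8.10%

Mean R_i = (-9.6 − 11.7 − 9.0 − 4.9 + 5.7 + 10.4 + 2.1) / 7 = -2.4286%
Mean R_m = (-4.9 − 7.0 − 6.1 − 6.4 + 4.6 + 6.4 − 0.5) / 7 = -1.9857%
Σ(R_i − R̄_i)(R_m − R̄_m) = 273.1729  ⇒  Cov = 273.1729 / 6 = 45.5288
Σ(R_m − R̄_m)² = 185.9486  ⇒  Var(R_m) = 185.9486 / 6 = 30.9914
β = Cov / Var(R_m) = 45.5288 / 30.9914 = 1.4691
MRP = 5.8% − 0.9% = 4.90%
E(R) = R_f + β × MRP = 0.9% + 1.4691 × 4.9% = 8.10%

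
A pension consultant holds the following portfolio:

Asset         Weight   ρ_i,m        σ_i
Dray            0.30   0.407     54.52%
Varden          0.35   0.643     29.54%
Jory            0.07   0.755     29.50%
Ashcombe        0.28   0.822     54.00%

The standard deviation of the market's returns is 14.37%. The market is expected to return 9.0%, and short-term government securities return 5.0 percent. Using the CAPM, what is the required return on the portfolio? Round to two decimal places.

β_Dray = 0.407 × 54.52% / 14.37% = 1.5442
β_Varden = 0.643 × 29.54% / 14.37% = 1.3218
β_Jory = 0.755 × 29.50% / 14.37% = 1.5499
β_Ashcombe = 0.822 × 54.00% / 14.37% = 3.0889
β_P = Σ w_i β_i = 0.30×1.5442 + 0.35×1.3218 + 0.07×1.5499 + 0.28×3.0889 = 1.8993
MRP = 9.0% − 5.0% = 4.00%
E(R_P) = R_f + β_P × MRP = 5.0% + 1.8993 × 4.0% = 12.60%

12.60%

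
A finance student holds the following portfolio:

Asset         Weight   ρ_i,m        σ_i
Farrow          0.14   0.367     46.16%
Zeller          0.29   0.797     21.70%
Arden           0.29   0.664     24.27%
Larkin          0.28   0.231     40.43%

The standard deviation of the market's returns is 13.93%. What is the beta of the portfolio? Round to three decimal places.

β_Farrow = 0.367 × 46.16% / 13.93% = 1.2161
β_Zeller = 0.797 × 21.70% / 13.93% = 1.2416
β_Arden = 0.664 × 24.27% / 13.93% = 1.1569
β_Larkin = 0.231 × 40.43% / 13.93% = 0.6704
β_P = Σ w_i β_i = 0.14×1.2161 + 0.29×1.2416 + 0.29×1.1569 + 0.28×0.6704 = 1.0535

1.054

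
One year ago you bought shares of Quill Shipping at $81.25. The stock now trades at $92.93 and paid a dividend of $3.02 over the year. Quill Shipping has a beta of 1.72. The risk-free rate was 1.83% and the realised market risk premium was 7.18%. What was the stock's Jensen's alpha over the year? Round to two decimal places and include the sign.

+3.91%

Realised HPR = (P1 + D1 − P0) / P0 = (92.93 + 3.02 − 81.25) / 81.25 = 14.70 / 81.25 = 18.0923%
CAPM required = R_f + β·MRP = 1.83% + 1.72 × 7.18% = 14.1796%
α = realised − required = 18.0923% − 14.1796% = +3.91%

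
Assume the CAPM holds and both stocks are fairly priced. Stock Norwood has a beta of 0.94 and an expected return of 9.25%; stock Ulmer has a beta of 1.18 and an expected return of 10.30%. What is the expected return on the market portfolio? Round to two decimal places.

9.51%

Both satisfy E(R) = R_f + β·MRP, so the slope of the SML is
MRP = (10.30% − 9.25%) / (1.18 − 0.94) = 1.05% / 0.24 = 4.3750%
R_f = E(R_Norwood) − β_Norwood·MRP = 9.25% − 0.94 × 4.3750% = 5.1375%
E(R_m) = R_f + MRP = 5.1375% + 4.3750% = 9.51%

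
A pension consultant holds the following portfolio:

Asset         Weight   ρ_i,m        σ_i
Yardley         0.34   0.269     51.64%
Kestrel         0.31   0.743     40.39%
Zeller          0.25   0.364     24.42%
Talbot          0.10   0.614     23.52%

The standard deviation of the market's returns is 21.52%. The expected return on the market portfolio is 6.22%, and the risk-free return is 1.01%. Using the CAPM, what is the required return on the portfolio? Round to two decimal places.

β_Yardley = 0.269 × 51.64% / 21.52% = 0.6455
β_Kestrel = 0.743 × 40.39% / 21.52% = 1.3945
β_Zeller = 0.364 × 24.42% / 21.52% = 0.4131
β_Talbot = 0.614 × 23.52% / 21.52% = 0.6711
β_P = Σ w_i β_i = 0.34×0.6455 + 0.31×1.3945 + 0.25×0.4131 + 0.10×0.6711 = 0.8222
MRP = 6.22% − 1.01% = 5.21%
E(R_P) = R_f + β_P × MRP = 1.01% + 0.8222 × 5.21% = 5.29%

5.29%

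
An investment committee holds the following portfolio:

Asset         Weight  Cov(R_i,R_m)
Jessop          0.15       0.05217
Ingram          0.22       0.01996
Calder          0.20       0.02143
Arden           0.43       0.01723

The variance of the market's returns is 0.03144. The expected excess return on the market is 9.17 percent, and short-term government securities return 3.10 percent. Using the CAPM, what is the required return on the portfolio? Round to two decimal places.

10.07%

β_Jessop = 0.05217 / 0.03144 = 1.6594
β_Ingram = 0.01996 / 0.03144 = 0.6349
β_Calder = 0.02143 / 0.03144 = 0.6816
β_Arden = 0.01723 / 0.03144 = 0.5480
β_P = Σ w_i β_i = 0.15×1.6594 + 0.22×0.6349 + 0.20×0.6816 + 0.43×0.5480 = 0.7605
E(R_P) = R_f + β_P × MRP = 3.10% + 0.7605 × 9.17% = 10.07%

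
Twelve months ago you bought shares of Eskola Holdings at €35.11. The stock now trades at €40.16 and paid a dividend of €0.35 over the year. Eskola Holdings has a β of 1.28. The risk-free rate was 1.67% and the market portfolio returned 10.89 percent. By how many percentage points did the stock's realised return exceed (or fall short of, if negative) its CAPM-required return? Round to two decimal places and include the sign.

+1.91%

Realised HPR = (P1 + D1 − P0) / P0 = (40.16 + 0.35 − 35.11) / 35.11 = 5.40 / 35.11 = 15.3802%
MRP = 10.89% − 1.67% = 9.22%
CAPM required = R_f + β·MRP = 1.67% + 1.28 × 9.22% = 13.4716%
α = realised − required = 15.3802% − 13.4716% = +1.91%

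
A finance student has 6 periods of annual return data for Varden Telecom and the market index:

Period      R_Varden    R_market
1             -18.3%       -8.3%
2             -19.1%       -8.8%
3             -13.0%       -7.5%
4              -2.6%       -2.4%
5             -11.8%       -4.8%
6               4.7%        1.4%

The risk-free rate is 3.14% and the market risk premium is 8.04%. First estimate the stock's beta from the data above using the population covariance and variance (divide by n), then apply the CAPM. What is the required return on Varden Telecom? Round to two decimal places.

Mean R_i = (-18.3 − 19.1 − 13.0 − 2.6 − 11.8 + 4.7) / 6 = -10.0167%
Mean R_m = (-8.3 − 8.8 − 7.5 − 2.4 − 4.8 + 1.4) / 6 = -5.0667%
Σ(R_i − R̄_i)(R_m − R̄_m) = 182.4233  ⇒  Cov = 182.4233 / 6 = 30.4039
Σ(R_m − R̄_m)² = 79.3133  ⇒  Var(R_m) = 79.3133 / 6 = 13.2189
β = Cov / Var(R_m) = 30.4039 / 13.2189 = 2.3000
E(R) = R_f + β × MRP = 3.14% + 2.3000 × 8.04% = 21.63%

21.63%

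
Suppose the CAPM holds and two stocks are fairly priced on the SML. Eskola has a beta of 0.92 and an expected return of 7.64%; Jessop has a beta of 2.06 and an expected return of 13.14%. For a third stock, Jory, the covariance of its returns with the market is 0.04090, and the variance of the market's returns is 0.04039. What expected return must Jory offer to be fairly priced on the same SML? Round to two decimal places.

8.09%

MRP = (13.14% − 7.64%) / (2.06 − 0.92) = 4.8246%
R_f = 7.64% − 0.92 × 4.8246% = 3.2014%
β_Jory = Cov / Var(R_m) = 0.04090 / 0.04039 = 1.0126
E(R_Jory) = R_f + β × MRP = 3.2014% + 1.0126 × 4.8246% = 8.09%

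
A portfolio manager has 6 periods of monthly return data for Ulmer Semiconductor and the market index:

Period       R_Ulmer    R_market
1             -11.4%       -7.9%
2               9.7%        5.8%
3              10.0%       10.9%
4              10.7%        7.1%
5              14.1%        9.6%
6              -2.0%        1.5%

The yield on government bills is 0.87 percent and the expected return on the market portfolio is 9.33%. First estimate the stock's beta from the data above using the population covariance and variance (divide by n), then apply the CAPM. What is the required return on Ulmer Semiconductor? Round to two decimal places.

12.37%

Mean R_i = (-11.4 + 9.7 + 10.0 + 10.7 + 14.1 − 2.0) / 6 = 5.1833%
Mean R_m = (-7.9 + 5.8 + 10.9 + 7.1 + 9.6 + 1.5) / 6 = 4.5000%
Σ(R_i − R̄_i)(R_m − R̄_m) = 323.7000  ⇒  Cov = 323.7000 / 6 = 53.9500
Σ(R_m − R̄_m)² = 238.1800  ⇒  Var(R_m) = 238.1800 / 6 = 39.6967
β = Cov / Var(R_m) = 53.9500 / 39.6967 = 1.3591
MRP = 9.33% − 0.87% = 8.46%
E(R) = R_f + β × MRP = 0.87% + 1.3591 × 8.46% = 12.37%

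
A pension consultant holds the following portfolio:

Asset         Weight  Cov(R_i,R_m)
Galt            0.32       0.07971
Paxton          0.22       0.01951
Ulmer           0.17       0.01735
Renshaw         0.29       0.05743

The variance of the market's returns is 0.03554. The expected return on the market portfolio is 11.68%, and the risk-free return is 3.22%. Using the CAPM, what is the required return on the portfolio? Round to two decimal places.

14.98%

β_Galt = 0.07971 / 0.03554 = 2.2428
β_Paxton = 0.01951 / 0.03554 = 0.5490
β_Ulmer = 0.01735 / 0.03554 = 0.4882
β_Renshaw = 0.05743 / 0.03554 = 1.6159
β_P = Σ w_i β_i = 0.32×2.2428 + 0.22×0.5490 + 0.17×0.4882 + 0.29×1.6159 = 1.3901
MRP = 11.68% − 3.22% = 8.46%
E(R_P) = R_f + β_P × MRP = 3.22% + 1.3901 × 8.46% = 14.98%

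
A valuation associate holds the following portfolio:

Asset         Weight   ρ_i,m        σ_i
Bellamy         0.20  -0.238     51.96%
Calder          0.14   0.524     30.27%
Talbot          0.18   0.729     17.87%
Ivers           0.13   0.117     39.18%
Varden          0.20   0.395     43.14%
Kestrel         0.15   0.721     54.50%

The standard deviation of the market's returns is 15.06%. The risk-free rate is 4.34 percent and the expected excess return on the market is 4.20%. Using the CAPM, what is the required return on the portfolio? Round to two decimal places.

β_Bellamy = -0.238 × 51.96% / 15.06% = -0.8211
β_Calder = 0.524 × 30.27% / 15.06% = 1.0532
β_Talbot = 0.729 × 17.87% / 15.06% = 0.8650
β_Ivers = 0.117 × 39.18% / 15.06% = 0.3044
β_Varden = 0.395 × 43.14% / 15.06% = 1.1315
β_Kestrel = 0.721 × 54.50% / 15.06% = 2.6092
β_P = Σ w_i β_i = 0.20×-0.8211 + 0.14×1.0532 + 0.18×0.8650 + 0.13×0.3044 + 0.20×1.1315 + 0.15×2.6092 = 0.7962
E(R_P) = R_f + β_P × MRP = 4.34% + 0.7962 × 4.20% = 7.68%

7.68%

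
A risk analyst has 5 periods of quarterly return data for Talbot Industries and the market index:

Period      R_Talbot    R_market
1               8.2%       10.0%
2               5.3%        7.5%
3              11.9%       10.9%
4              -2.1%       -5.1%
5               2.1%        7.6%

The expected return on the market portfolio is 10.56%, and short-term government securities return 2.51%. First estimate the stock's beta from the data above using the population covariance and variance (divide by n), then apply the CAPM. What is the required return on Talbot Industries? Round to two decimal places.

Mean R_i = (8.2 + 5.3 + 11.9 − 2.1 + 2.1) / 5 = 5.0800%
Mean R_m = (10.0 + 7.5 + 10.9 − 5.1 + 7.6) / 5 = 6.1800%
Σ(R_i − R̄_i)(R_m − R̄_m) = 121.1580  ⇒  Cov = 121.1580 / 5 = 24.2316
Σ(R_m − R̄_m)² = 167.8680  ⇒  Var(R_m) = 167.8680 / 5 = 33.5736
β = Cov / Var(R_m) = 24.2316 / 33.5736 = 0.7217
MRP = 10.56% − 2.51% = 8.05%
E(R) = R_f + β × MRP = 2.51% + 0.7217 × 8.05% = 8.32%

8.32%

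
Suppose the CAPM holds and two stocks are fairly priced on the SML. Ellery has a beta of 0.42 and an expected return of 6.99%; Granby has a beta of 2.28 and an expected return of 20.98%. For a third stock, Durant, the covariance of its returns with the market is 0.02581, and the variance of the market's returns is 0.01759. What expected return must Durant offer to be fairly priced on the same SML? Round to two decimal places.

MRP = (20.98% − 6.99%) / (2.28 − 0.42) = 7.5215%
R_f = 6.99% − 0.42 × 7.5215% = 3.8310%
β_Durant = Cov / Var(R_m) = 0.02581 / 0.01759 = 1.4673
E(R_Durant) = R_f + β × MRP = 3.8310% + 1.4673 × 7.5215% = 14.87%

14.87%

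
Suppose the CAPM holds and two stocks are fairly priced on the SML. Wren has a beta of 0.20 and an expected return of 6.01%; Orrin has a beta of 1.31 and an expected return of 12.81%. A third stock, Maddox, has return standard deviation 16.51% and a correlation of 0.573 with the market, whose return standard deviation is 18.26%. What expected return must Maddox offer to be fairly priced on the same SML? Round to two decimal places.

7.96%

MRP = (12.81% − 6.01%) / (1.31 − 0.20) = 6.1261%
R_f = 6.01% − 0.20 × 6.1261% = 4.7848%
β_Maddox = ρ·σ_i/σ_m = 0.573 × 16.51 / 18.26 = 0.5181
E(R_Maddox) = R_f + β × MRP = 4.7848% + 0.5181 × 6.1261% = 7.96%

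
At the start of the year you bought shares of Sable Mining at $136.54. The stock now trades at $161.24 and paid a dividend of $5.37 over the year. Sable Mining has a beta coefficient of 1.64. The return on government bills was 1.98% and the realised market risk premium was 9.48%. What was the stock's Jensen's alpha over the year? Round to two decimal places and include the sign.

Realised HPR = (P1 + D1 − P0) / P0 = (161.24 + 5.37 − 136.54) / 136.54 = 30.07 / 136.54 = 22.0229%
CAPM required = R_f + β·MRP = 1.98% + 1.64 × 9.48% = 17.5272%
α = realised − required = 22.0229% − 17.5272% = +4.50%

+4.50%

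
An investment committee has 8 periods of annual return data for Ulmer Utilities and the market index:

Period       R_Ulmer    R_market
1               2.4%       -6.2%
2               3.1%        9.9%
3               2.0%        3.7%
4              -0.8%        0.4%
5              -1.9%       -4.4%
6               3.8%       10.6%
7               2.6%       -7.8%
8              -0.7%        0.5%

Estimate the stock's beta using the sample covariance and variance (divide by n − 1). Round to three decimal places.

Mean R_i = (2.4 + 3.1 + 2.0 − 0.8 − 1.9 + 3.8 + 2.6 − 0.7) / 8 = 1.3125%
Mean R_m = (-6.2 + 9.9 + 3.7 + 0.4 − 4.4 + 10.6 − 7.8 + 0.5) / 8 = 0.8375%
Σ(R_i − R̄_i)(R_m − R̄_m) = 42.1063  ⇒  Cov = 42.1063 / 7 = 6.0152
Σ(R_m − R̄_m)² = 337.4988  ⇒  Var(R_m) = 337.4988 / 7 = 48.2141
β = Cov / Var(R_m) = 6.0152 / 48.2141 = 0.1248

0.125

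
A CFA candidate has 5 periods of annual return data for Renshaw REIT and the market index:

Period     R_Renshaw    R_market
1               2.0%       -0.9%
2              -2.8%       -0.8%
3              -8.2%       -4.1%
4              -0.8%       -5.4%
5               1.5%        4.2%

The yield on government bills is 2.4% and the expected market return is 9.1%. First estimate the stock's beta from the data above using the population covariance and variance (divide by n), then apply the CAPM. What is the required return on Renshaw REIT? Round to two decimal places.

6.41%

Mean R_i = (2.0 − 2.8 − 8.2 − 0.8 + 1.5) / 5 = -1.6600%
Mean R_m = (-0.9 − 0.8 − 4.1 − 5.4 + 4.2) / 5 = -1.4000%
Σ(R_i − R̄_i)(R_m − R̄_m) = 33.0600  ⇒  Cov = 33.0600 / 5 = 6.6120
Σ(R_m − R̄_m)² = 55.2600  ⇒  Var(R_m) = 55.2600 / 5 = 11.0520
β = Cov / Var(R_m) = 6.6120 / 11.0520 = 0.5983
MRP = 9.1% − 2.4% = 6.70%
E(R) = R_f + β × MRP = 2.4% + 0.5983 × 6.7% = 6.41%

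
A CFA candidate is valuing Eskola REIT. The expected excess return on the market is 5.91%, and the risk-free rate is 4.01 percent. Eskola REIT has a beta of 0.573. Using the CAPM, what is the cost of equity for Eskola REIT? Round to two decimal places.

E(R) = R_f + β × MRP = 4.01% + 0.573 × 5.91% = 7.40%

7.40%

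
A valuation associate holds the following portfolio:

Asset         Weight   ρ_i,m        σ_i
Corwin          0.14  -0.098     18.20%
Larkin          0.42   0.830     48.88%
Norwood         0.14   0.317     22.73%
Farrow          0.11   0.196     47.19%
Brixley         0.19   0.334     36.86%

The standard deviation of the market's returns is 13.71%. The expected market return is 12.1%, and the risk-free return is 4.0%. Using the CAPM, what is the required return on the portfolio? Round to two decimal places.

16.50%

β_Corwin = -0.098 × 18.20% / 13.71% = -0.1301
β_Larkin = 0.830 × 48.88% / 13.71% = 2.9592
β_Norwood = 0.317 × 22.73% / 13.71% = 0.5256
β_Farrow = 0.196 × 47.19% / 13.71% = 0.6746
β_Brixley = 0.334 × 36.86% / 13.71% = 0.8980
β_P = Σ w_i β_i = 0.14×-0.1301 + 0.42×2.9592 + 0.14×0.5256 + 0.11×0.6746 + 0.19×0.8980 = 1.5431
MRP = 12.1% − 4.0% = 8.10%
E(R_P) = R_f + β_P × MRP = 4.0% + 1.5431 × 8.1% = 16.50%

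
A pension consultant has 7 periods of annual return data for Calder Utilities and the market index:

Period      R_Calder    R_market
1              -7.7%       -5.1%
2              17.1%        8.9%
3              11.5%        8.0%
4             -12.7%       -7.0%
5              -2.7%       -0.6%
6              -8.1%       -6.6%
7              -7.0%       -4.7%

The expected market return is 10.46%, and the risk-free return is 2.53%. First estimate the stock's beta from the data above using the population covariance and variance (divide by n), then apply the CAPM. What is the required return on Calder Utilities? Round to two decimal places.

15.43%

Mean R_i = (-7.7 + 17.1 + 11.5 − 12.7 − 2.7 − 8.1 − 7.0) / 7 = -1.3714%
Mean R_m = (-5.1 + 8.9 + 8.0 − 7.0 − 0.6 − 6.6 − 4.7) / 7 = -1.0143%
Σ(R_i − R̄_i)(R_m − R̄_m) = 450.6029  ⇒  Cov = 450.6029 / 7 = 64.3718
Σ(R_m − R̄_m)² = 277.0286  ⇒  Var(R_m) = 277.0286 / 7 = 39.5755
β = Cov / Var(R_m) = 64.3718 / 39.5755 = 1.6266
MRP = 10.46% − 2.53% = 7.93%
E(R) = R_f + β × MRP = 2.53% + 1.6266 × 7.93% = 15.43%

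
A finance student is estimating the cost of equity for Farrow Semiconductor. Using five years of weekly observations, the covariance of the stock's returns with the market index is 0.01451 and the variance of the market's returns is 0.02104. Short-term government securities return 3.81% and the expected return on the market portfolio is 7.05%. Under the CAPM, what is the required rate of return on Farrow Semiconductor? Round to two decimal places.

6.04%

β = Cov(R_i, R_m) / Var(R_m) = 0.01451 / 0.02104 = 0.6896
MRP = 7.05% − 3.81% = 3.24%
E(R) = R_f + β × MRP = 3.81% + 0.6896 × 3.24% = 6.04%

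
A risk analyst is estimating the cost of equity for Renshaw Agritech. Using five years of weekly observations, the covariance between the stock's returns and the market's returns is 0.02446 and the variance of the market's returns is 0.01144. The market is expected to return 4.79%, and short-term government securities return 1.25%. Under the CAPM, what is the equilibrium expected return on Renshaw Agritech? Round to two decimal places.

8.82%

β = Cov(R_i, R_m) / Var(R_m) = 0.02446 / 0.01144 = 2.1381
MRP = 4.79% − 1.25% = 3.54%
E(R) = R_f + β × MRP = 1.25% + 2.1381 × 3.54% = 8.82%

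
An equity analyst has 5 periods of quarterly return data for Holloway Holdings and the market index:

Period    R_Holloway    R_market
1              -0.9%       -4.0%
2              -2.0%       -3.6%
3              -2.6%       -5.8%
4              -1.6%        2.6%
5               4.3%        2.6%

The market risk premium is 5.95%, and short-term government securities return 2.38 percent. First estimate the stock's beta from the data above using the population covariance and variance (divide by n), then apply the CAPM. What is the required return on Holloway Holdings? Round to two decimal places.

Mean R_i = (-0.9 − 2.0 − 2.6 − 1.6 + 4.3) / 5 = -0.5600%
Mean R_m = (-4.0 − 3.6 − 5.8 + 2.6 + 2.6) / 5 = -1.6400%
Σ(R_i − R̄_i)(R_m − R̄_m) = 28.3080  ⇒  Cov = 28.3080 / 5 = 5.6616
Σ(R_m − R̄_m)² = 62.6720  ⇒  Var(R_m) = 62.6720 / 5 = 12.5344
β = Cov / Var(R_m) = 5.6616 / 12.5344 = 0.4517
E(R) = R_f + β × MRP = 2.38% + 0.4517 × 5.95% = 5.07%

5.07%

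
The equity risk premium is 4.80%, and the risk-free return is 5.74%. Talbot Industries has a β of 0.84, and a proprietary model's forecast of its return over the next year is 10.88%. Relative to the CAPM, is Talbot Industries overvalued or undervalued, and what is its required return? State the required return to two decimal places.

Undervalued; required return 9.77%

Required return = R_f + β·MRP = 5.74% + 0.84 × 4.80% = 9.77%
Forecast 10.88% > required 9.77% → the stock plots above the SML → undervalued.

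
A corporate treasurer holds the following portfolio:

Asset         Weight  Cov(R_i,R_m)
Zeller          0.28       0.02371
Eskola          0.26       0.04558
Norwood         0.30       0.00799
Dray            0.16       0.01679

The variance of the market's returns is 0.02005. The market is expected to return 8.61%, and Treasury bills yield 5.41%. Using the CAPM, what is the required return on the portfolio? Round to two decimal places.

β_Zeller = 0.02371 / 0.02005 = 1.1825
β_Eskola = 0.04558 / 0.02005 = 2.2733
β_Norwood = 0.00799 / 0.02005 = 0.3985
β_Dray = 0.01679 / 0.02005 = 0.8374
β_P = Σ w_i β_i = 0.28×1.1825 + 0.26×2.2733 + 0.30×0.3985 + 0.16×0.8374 = 1.1757
MRP = 8.61% − 5.41% = 3.20%
E(R_P) = R_f + β_P × MRP = 5.41% + 1.1757 × 3.20% = 9.17%

9.17%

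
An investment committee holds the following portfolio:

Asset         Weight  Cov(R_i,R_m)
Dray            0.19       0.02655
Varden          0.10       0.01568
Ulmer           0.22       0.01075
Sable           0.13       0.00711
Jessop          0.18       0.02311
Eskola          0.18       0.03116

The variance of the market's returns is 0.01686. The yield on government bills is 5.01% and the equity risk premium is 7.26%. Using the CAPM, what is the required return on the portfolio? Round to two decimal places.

13.48%

β_Dray = 0.02655 / 0.01686 = 1.5747
β_Varden = 0.01568 / 0.01686 = 0.9300
β_Ulmer = 0.01075 / 0.01686 = 0.6376
β_Sable = 0.00711 / 0.01686 = 0.4217
β_Jessop = 0.02311 / 0.01686 = 1.3707
β_Eskola = 0.03116 / 0.01686 = 1.8482
β_P = Σ w_i β_i = 0.19×1.5747 + 0.10×0.9300 + 0.22×0.6376 + 0.13×0.4217 + 0.18×1.3707 + 0.18×1.8482 = 1.1667
E(R_P) = R_f + β_P × MRP = 5.01% + 1.1667 × 7.26% = 13.48%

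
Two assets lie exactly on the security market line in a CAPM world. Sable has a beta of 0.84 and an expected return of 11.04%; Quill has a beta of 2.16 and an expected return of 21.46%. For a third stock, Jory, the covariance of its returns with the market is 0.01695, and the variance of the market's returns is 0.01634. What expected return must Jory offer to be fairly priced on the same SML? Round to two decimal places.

MRP = (21.46% − 11.04%) / (2.16 − 0.84) = 7.8939%
R_f = 11.04% − 0.84 × 7.8939% = 4.4091%
β_Jory = Cov / Var(R_m) = 0.01695 / 0.01634 = 1.0373
E(R_Jory) = R_f + β × MRP = 4.4091% + 1.0373 × 7.8939% = 12.60%

12.60%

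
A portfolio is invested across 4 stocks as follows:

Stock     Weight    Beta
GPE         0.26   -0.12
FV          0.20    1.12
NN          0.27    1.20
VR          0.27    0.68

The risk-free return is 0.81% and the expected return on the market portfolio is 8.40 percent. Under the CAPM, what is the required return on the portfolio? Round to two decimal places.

6.13%

β_P = Σ w_i β_i = 0.26×-0.12 + 0.20×1.12 + 0.27×1.20 + 0.27×0.68 = 0.7004
MRP = 8.40% − 0.81% = 7.59%
E(R_P) = R_f + β_P × MRP = 0.81% + 0.7004 × 7.59% = 6.13%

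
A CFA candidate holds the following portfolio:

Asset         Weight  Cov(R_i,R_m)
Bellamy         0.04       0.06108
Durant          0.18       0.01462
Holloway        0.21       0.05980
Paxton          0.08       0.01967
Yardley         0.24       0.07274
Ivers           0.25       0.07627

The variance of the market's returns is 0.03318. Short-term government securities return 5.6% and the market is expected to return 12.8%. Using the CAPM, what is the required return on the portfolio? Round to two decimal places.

β_Bellamy = 0.06108 / 0.03318 = 1.8409
β_Durant = 0.01462 / 0.03318 = 0.4406
β_Holloway = 0.05980 / 0.03318 = 1.8023
β_Paxton = 0.01967 / 0.03318 = 0.5928
β_Yardley = 0.07274 / 0.03318 = 2.1923
β_Ivers = 0.07627 / 0.03318 = 2.2987
β_P = Σ w_i β_i = 0.04×1.8409 + 0.18×0.4406 + 0.21×1.8023 + 0.08×0.5928 + 0.24×2.1923 + 0.25×2.2987 = 1.6797
MRP = 12.8% − 5.6% = 7.20%
E(R_P) = R_f + β_P × MRP = 5.6% + 1.6797 × 7.2% = 17.69%

17.69%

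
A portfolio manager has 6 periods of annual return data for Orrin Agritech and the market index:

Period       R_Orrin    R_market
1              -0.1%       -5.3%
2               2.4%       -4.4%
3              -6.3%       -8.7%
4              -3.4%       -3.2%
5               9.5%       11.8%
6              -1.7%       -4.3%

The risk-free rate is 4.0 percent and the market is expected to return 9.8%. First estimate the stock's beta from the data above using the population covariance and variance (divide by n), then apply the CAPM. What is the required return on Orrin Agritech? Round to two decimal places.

7.96%

Mean R_i = (-0.1 + 2.4 − 6.3 − 3.4 + 9.5 − 1.7) / 6 = 0.0667%
Mean R_m = (-5.3 − 4.4 − 8.7 − 3.2 + 11.8 − 4.3) / 6 = -2.3500%
Σ(R_i − R̄_i)(R_m − R̄_m) = 176.0100  ⇒  Cov = 176.0100 / 6 = 29.3350
Σ(R_m − R̄_m)² = 257.9750  ⇒  Var(R_m) = 257.9750 / 6 = 42.9958
β = Cov / Var(R_m) = 29.3350 / 42.9958 = 0.6823
MRP = 9.8% − 4.0% = 5.80%
E(R) = R_f + β × MRP = 4.0% + 0.6823 × 5.8% = 7.96%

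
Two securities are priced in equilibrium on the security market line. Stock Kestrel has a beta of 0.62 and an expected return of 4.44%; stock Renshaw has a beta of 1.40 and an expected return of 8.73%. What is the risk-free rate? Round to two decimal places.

1.03%

Both satisfy E(R) = R_f + β·MRP, so the slope of the SML is
MRP = (8.73% − 4.44%) / (1.40 − 0.62) = 4.29% / 0.78 = 5.5000%
R_f = E(R_Kestrel) − β_Kestrel·MRP = 4.44% − 0.62 × 5.5000% = 1.0300%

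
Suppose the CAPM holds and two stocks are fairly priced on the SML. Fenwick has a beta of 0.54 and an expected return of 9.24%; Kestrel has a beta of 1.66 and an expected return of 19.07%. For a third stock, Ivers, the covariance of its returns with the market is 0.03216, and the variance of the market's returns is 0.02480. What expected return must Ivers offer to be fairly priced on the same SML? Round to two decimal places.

15.88%

MRP = (19.07% − 9.24%) / (1.66 − 0.54) = 8.7768%
R_f = 9.24% − 0.54 × 8.7768% = 4.5005%
β_Ivers = Cov / Var(R_m) = 0.03216 / 0.02480 = 1.2968
E(R_Ivers) = R_f + β × MRP = 4.5005% + 1.2968 × 8.7768% = 15.88%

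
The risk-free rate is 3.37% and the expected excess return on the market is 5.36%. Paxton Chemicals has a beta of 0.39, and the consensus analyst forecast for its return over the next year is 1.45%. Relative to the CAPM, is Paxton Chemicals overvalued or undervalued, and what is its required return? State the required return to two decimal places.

Overvalued; required return 5.46%

Required return = R_f + β·MRP = 3.37% + 0.39 × 5.36% = 5.46%
Forecast 1.45% < required 5.46% → the stock plots below the SML → overvalued.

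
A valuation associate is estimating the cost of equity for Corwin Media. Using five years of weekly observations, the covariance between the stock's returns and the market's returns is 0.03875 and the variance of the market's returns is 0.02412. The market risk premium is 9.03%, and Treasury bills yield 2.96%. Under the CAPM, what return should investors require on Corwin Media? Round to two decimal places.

β = Cov(R_i, R_m) / Var(R_m) = 0.03875 / 0.02412 = 1.6066
E(R) = R_f + β × MRP = 2.96% + 1.6066 × 9.03% = 17.47%

17.47%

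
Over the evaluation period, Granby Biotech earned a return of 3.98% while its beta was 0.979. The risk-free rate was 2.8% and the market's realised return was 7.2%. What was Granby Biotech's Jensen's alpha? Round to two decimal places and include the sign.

-3.13%

Market excess return = 7.2% − 2.8% = 4.40%
CAPM benchmark = R_f + β(R_m − R_f) = 2.8% + 0.979 × 4.4% = 7.1076%
α = actual − benchmark = 3.98% − 7.1076% = -3.13%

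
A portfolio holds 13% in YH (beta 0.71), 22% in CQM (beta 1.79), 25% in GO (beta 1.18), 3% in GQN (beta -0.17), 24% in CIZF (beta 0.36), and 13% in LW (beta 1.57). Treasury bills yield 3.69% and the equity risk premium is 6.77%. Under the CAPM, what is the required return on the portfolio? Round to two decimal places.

β_P = Σ w_i β_i = 0.13×0.71 + 0.22×1.79 + 0.25×1.18 + 0.03×-0.17 + 0.24×0.36 + 0.13×1.57 = 1.0665
E(R_P) = R_f + β_P × MRP = 3.69% + 1.0665 × 6.77% = 10.91%

10.91%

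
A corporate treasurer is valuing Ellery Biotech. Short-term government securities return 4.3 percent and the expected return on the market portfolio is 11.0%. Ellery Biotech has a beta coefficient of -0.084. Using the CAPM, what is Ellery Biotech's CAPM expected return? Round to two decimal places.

Market risk premium = E(R_m) − R_f = 11.0% − 4.3% = 6.70%
E(R) = R_f + β × MRP = 4.3% + -0.084 × 6.7% = 3.74%

3.74%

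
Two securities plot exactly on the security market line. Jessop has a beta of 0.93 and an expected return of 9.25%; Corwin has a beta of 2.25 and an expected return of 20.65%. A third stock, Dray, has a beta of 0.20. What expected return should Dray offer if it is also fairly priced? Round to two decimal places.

MRP (SML slope) = (20.65% − 9.25%) / (2.25 − 0.93) = 11.40% / 1.32 = 8.6364%
R_f (intercept) = 9.25% − 0.93 × 8.6364% = 1.2181%
E(R_Dray) = R_f + β × MRP = 1.2181% + 0.20 × 8.6364% = 2.95%

2.95%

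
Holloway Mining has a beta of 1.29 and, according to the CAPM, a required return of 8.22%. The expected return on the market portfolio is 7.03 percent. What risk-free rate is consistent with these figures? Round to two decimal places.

2.93%

E(R) = R_f + β(E(R_m) − R_f) = R_f(1 − β) + β·E(R_m)
8.22% = R_f × (1 − 1.29) + 1.29 × 7.03%
8.22% = R_f × -0.29 + 9.0687%
R_f = (8.22% − 9.0687%) / -0.29 = 2.93%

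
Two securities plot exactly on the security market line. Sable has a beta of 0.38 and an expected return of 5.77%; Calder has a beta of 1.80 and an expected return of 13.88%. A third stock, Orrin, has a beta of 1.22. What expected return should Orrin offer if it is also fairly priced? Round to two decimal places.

MRP (SML slope) = (13.88% − 5.77%) / (1.80 − 0.38) = 8.11% / 1.42 = 5.7113%
R_f (intercept) = 5.77% − 0.38 × 5.7113% = 3.5997%
E(R_Orrin) = R_f + β × MRP = 3.5997% + 1.22 × 5.7113% = 10.57%

10.57%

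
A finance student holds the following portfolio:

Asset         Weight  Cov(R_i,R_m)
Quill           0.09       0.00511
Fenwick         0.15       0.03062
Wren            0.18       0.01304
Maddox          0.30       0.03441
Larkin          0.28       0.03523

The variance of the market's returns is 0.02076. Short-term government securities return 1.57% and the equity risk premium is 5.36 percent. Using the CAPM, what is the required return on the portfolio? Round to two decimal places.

β_Quill = 0.00511 / 0.02076 = 0.2461
β_Fenwick = 0.03062 / 0.02076 = 1.4750
β_Wren = 0.01304 / 0.02076 = 0.6281
β_Maddox = 0.03441 / 0.02076 = 1.6575
β_Larkin = 0.03523 / 0.02076 = 1.6970
β_P = Σ w_i β_i = 0.09×0.2461 + 0.15×1.4750 + 0.18×0.6281 + 0.30×1.6575 + 0.28×1.6970 = 1.3289
E(R_P) = R_f + β_P × MRP = 1.57% + 1.3289 × 5.36% = 8.69%

8.69%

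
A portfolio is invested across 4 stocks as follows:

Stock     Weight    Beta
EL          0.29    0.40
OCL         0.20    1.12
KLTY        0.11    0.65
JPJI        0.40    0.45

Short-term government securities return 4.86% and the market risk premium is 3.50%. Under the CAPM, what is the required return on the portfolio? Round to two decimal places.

6.93%

β_P = Σ w_i β_i = 0.29×0.40 + 0.20×1.12 + 0.11×0.65 + 0.40×0.45 = 0.5915
E(R_P) = R_f + β_P × MRP = 4.86% + 0.5915 × 3.50% = 6.93%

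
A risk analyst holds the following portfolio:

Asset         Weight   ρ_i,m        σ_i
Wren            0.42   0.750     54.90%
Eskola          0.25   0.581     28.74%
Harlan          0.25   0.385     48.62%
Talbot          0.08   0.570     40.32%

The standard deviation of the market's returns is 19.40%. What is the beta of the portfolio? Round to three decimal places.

β_Wren = 0.750 × 54.90% / 19.40% = 2.1224
β_Eskola = 0.581 × 28.74% / 19.40% = 0.8607
β_Harlan = 0.385 × 48.62% / 19.40% = 0.9649
β_Talbot = 0.570 × 40.32% / 19.40% = 1.1847
β_P = Σ w_i β_i = 0.42×2.1224 + 0.25×0.8607 + 0.25×0.9649 + 0.08×1.1847 = 1.4426

1.443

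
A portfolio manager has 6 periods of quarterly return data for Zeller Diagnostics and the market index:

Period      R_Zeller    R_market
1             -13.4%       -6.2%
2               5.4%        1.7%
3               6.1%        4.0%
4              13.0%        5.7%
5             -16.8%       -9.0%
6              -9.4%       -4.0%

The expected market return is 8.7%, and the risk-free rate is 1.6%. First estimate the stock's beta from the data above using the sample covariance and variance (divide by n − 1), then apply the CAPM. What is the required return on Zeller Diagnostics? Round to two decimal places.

Mean R_i = (-13.4 + 5.4 + 6.1 + 13.0 − 16.8 − 9.4) / 6 = -2.5167%
Mean R_m = (-6.2 + 1.7 + 4.0 + 5.7 − 9.0 − 4.0) / 6 = -1.3000%
Σ(R_i − R̄_i)(R_m − R̄_m) = 359.9300  ⇒  Cov = 359.9300 / 5 = 71.9860
Σ(R_m − R̄_m)² = 176.6800  ⇒  Var(R_m) = 176.6800 / 5 = 35.3360
β = Cov / Var(R_m) = 71.9860 / 35.3360 = 2.0372
MRP = 8.7% − 1.6% = 7.10%
E(R) = R_f + β × MRP = 1.6% + 2.0372 × 7.1% = 16.06%

16.06%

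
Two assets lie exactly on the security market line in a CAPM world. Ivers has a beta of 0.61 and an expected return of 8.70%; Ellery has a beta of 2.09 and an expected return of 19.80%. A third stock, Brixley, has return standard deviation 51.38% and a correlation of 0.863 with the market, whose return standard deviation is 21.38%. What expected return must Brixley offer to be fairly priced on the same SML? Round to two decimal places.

19.68%

MRP = (19.80% − 8.70%) / (2.09 − 0.61) = 7.5000%
R_f = 8.70% − 0.61 × 7.5000% = 4.1250%
β_Brixley = ρ·σ_i/σ_m = 0.863 × 51.38 / 21.38 = 2.0739
E(R_Brixley) = R_f + β × MRP = 4.1250% + 2.0739 × 7.5000% = 19.68%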